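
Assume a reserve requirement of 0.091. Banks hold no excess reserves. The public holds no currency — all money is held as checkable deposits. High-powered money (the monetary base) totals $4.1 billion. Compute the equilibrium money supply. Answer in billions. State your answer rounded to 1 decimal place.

With no currency drain or excess reserves, the money multiplier is m = 1/rr = 1/0.091 ≈ 10.9890.
Money supply M = m × MB = 10.9890 × 4.1 = 45.0549 billion.

$45.1 billion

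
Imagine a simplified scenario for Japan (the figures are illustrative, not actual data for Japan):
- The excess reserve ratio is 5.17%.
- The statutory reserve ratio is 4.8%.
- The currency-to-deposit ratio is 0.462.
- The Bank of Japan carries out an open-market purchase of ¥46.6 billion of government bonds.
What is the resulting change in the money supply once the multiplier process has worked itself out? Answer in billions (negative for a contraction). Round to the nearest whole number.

The money multiplier is m = (1 + c) / (rr + e + c) = (1 + 0.462) / (0.048 + 0.0517 + 0.462) ≈ 2.6028.
The purchase adds 46.6 billion of base, so ΔM = m × ΔMB = 2.6028 × (+46.6) ≈ 121.2905 billion.

¥121 billion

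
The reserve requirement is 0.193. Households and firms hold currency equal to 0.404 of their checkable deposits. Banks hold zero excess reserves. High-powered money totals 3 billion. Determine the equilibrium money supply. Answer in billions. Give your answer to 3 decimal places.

The money multiplier is m = (1 + c) / (rr + c) = (1 + 0.404) / (0.193 + 0.404) ≈ 2.35176.
So M = m × MB = 2.35176 × 3 ≈ 7.0553 billion.

7.055 billion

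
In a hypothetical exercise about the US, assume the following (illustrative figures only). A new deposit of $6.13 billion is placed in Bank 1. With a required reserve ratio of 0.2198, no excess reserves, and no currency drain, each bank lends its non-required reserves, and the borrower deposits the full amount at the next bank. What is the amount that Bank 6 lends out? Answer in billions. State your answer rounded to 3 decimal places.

$1.383 billion

Each bank lends a fraction (1 − rr) = 0.7802 of the deposit it receives, so Bank 6 receives 6.13·0.7802^5 and lends 6.13·0.7802^6 ≈ 1.3826 billion.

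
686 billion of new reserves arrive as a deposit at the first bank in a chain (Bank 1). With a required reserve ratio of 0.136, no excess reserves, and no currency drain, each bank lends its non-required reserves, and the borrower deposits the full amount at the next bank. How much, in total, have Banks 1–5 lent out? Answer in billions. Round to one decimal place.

2259.8 billion

Bank i lends (1 − rr)^i of the original deposit: Bank 1 lends 686·0.8640 = 592.7040, Bank 2 lends 686·0.8640² ≈ 512.0963, and so on.
Summing a geometric series: total = 686·[0.8640·(1 − 0.8640^5) / (1 − 0.8640)] ≈ 2259.8173 billion.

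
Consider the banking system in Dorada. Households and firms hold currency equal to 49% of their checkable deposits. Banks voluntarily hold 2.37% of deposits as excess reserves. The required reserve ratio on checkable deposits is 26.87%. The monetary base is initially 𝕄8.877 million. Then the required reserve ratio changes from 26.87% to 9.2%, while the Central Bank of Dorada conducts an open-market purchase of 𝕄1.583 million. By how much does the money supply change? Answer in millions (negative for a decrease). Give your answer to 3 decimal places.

Before: m₁ = (1 + 0.49) / (0.2687 + 0.0237 + 0.49) ≈ 1.904397, MB₁ = 8.877, so M₁ = 1.904397 × 8.877 ≈ 16.9053 million.
After: m₂ = (1 + 0.49) / (0.092 + 0.0237 + 0.49) ≈ 2.459964, MB₂ = 8.877 + 1.583 = 10.46, so M₂ = 2.459964 × 10.46 ≈ 25.7312 million.
ΔM = M₂ − M₁ = 25.7312 − 16.9053 = 8.8259 million.

𝕄8.826 million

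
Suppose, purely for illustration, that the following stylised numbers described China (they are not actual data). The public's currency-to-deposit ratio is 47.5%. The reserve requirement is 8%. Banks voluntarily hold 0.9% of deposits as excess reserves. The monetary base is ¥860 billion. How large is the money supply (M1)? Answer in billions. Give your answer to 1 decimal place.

The money multiplier is m = (1 + c) / (rr + e + c) = (1 + 0.475) / (0.08 + 0.009 + 0.475) ≈ 2.61525.
So M = m × MB = 2.61525 × 860 = 2249.115 billion.

¥2249.1 billion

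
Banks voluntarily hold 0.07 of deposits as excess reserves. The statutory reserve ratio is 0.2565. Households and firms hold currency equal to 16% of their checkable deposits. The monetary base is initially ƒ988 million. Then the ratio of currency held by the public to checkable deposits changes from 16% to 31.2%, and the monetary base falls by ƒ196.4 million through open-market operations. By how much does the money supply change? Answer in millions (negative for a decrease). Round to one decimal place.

Before: m₁ = (1 + 0.16) / (0.2565 + 0.07 + 0.16) ≈ 2.38438, MB₁ = 988, so M₁ = 2.38438 × 988 ≈ 2355.7674 million.
After: m₂ = (1 + 0.312) / (0.2565 + 0.07 + 0.312) ≈ 2.05482, MB₂ = 988 − 196.4 = 791.6, so M₂ = 2.05482 × 791.6 ≈ 1626.5955 million.
ΔM = M₂ − M₁ = 1626.5955 − 2355.7674 = -729.1719 million.

-729.2 million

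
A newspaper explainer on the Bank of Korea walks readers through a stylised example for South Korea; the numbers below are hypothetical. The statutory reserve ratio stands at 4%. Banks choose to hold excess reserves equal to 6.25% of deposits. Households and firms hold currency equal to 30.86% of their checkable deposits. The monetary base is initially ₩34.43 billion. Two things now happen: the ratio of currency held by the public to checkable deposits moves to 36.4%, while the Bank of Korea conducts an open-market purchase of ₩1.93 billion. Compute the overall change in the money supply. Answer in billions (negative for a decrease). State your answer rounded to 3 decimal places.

-3.283 billion

Before: m₁ = (1 + 0.3086) / (0.04 + 0.0625 + 0.3086) ≈ 3.183167, MB₁ = 34.43, so M₁ = 3.183167 × 34.43 ≈ 109.5964 billion.
After: m₂ = (1 + 0.364) / (0.04 + 0.0625 + 0.364) ≈ 2.923901, MB₂ = 34.43 + 1.93 = 36.36, so M₂ = 2.923901 × 36.36 ≈ 106.313 billion.
ΔM = M₂ − M₁ = 106.313 − 109.5964 = -3.2834 billion.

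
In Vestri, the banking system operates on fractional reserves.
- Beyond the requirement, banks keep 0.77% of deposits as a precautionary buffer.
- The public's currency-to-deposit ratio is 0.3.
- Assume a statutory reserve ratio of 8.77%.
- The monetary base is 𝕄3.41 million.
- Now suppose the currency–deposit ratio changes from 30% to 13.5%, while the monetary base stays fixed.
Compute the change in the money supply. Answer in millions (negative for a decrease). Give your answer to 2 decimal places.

𝕄5.59 million

Initially m₁ = (1 + 0.3) / (0.0877 + 0.0077 + 0.3) ≈ 3.2878, so M₁ = 3.2878 × 3.41 ≈ 11.2114 million.
After the change m₂ = (1 + 0.135) / (0.0877 + 0.0077 + 0.135) ≈ 4.9262, so M₂ = 4.9262 × 3.41 ≈ 16.7983 million.
ΔM = M₂ − M₁ = 16.7983 − 11.2114 = 5.5869 million.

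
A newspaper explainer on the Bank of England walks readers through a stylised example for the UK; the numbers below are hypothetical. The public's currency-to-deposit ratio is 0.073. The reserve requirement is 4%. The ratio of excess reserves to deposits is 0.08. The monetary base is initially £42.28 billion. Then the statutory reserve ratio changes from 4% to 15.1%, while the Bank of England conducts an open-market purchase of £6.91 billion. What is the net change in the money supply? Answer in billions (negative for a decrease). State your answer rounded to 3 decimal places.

-61.438 billion

Before: m₁ = (1 + 0.073) / (0.04 + 0.08 + 0.073) ≈ 5.559585, MB₁ = 42.28, so M₁ = 5.559585 × 42.28 ≈ 235.0593 billion.
After: m₂ = (1 + 0.073) / (0.151 + 0.08 + 0.073) ≈ 3.529605, MB₂ = 42.28 + 6.91 = 49.19, so M₂ = 3.529605 × 49.19 ≈ 173.6213 billion.
ΔM = M₂ − M₁ = 173.6213 − 235.0593 = -61.438 billion.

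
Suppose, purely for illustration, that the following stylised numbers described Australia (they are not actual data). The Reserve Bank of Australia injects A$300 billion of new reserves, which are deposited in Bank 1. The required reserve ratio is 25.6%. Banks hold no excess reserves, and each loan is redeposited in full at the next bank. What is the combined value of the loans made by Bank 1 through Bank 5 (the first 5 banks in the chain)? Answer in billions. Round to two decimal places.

A$673.12 billion

Bank i lends (1 − rr)^i of the original deposit: Bank 1 lends 300·0.7440 = 223.2000, Bank 2 lends 300·0.7440² = 166.0608, and so on.
Summing a geometric series: total = 300·[0.7440·(1 − 0.7440^5) / (1 − 0.7440)] ≈ 673.1196 billion.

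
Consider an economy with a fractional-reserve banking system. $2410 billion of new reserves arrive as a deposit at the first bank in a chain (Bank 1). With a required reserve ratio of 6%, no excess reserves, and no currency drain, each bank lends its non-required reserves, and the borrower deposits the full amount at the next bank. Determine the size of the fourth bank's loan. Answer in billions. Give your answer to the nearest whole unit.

$1882 billion

Each bank lends a fraction (1 − rr) = 0.9400 of the deposit it receives, so Bank 4 receives 2410·0.9400^3 and lends 2410·0.9400^4 ≈ 1881.6050 billion.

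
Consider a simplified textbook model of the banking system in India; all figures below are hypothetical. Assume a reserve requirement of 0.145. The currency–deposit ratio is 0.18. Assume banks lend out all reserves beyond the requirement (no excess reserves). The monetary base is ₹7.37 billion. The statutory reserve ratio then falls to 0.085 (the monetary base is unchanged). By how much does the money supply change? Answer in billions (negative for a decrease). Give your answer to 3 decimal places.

Initially m₁ = (1 + 0.18) / (0.145 + 0.18) ≈ 3.63077, so M₁ = 3.63077 × 7.37 ≈ 26.7588 billion.
After the change m₂ = (1 + 0.18) / (0.085 + 0.18) ≈ 4.45283, so M₂ = 4.45283 × 7.37 ≈ 32.8174 billion.
ΔM = M₂ − M₁ = 32.8174 − 26.7588 = 6.0586 billion.

₹6.059 billion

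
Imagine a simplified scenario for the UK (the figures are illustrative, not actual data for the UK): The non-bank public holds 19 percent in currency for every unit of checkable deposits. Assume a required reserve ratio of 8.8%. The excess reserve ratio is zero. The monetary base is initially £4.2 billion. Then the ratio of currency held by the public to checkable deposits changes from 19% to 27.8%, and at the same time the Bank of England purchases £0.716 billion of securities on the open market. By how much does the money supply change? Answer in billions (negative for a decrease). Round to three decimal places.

-0.813 billion

Before: m₁ = (1 + 0.19) / (0.088 + 0.19) ≈ 4.28058, MB₁ = 4.2, so M₁ = 4.28058 × 4.2 ≈ 17.9784 billion.
After: m₂ = (1 + 0.278) / (0.088 + 0.278) ≈ 3.49180, MB₂ = 4.2 + 0.716 = 4.916, so M₂ = 3.49180 × 4.916 ≈ 17.1657 billion.
ΔM = M₂ − M₁ = 17.1657 − 17.9784 = -0.8127 billion.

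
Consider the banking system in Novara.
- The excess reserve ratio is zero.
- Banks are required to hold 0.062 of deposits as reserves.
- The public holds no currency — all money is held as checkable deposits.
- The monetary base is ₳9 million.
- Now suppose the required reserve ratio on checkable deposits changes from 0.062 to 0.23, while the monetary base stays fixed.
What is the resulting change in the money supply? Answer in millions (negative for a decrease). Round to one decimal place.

Initially m₁ = 1 / (0.062) ≈ 16.1290, so M₁ = 16.1290 × 9 = 145.161 million.
After the change m₂ = 1 / (0.23) ≈ 4.3478, so M₂ = 4.3478 × 9 = 39.1302 million.
ΔM = M₂ − M₁ = 39.1302 − 145.161 = -106.0308 million.

-106.0 million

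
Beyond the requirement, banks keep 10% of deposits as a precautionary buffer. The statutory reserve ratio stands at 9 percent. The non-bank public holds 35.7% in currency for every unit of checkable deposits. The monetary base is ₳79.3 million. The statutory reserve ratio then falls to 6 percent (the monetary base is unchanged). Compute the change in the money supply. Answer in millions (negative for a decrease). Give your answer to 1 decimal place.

Initially m₁ = (1 + 0.357) / (0.09 + 0.1 + 0.357) ≈ 2.4808, so M₁ = 2.4808 × 79.3 ≈ 196.7274 million.
After the change m₂ = (1 + 0.357) / (0.06 + 0.1 + 0.357) ≈ 2.6248, so M₂ = 2.6248 × 79.3 ≈ 208.1466 million.
ΔM = M₂ − M₁ = 208.1466 − 196.7274 = 11.4192 million.

₳11.4 million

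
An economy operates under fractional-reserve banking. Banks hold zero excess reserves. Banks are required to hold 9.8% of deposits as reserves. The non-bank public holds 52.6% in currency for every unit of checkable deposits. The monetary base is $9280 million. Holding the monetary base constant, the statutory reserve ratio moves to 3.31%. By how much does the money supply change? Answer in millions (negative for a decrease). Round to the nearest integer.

$2634 million

Initially m₁ = (1 + 0.526) / (0.098 + 0.526) ≈ 2.44551, so M₁ = 2.44551 × 9280 = 22694.3328 million.
After the change m₂ = (1 + 0.526) / (0.0331 + 0.526) ≈ 2.72939, so M₂ = 2.72939 × 9280 = 25328.7392 million.
ΔM = M₂ − M₁ = 25328.7392 − 22694.3328 = 2634.4064 million.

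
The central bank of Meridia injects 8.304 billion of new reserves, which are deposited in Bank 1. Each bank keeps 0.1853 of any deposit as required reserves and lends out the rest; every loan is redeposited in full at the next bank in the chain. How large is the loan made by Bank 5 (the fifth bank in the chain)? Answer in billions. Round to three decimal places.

Each bank lends a fraction (1 − rr) = 0.8147 of the deposit it receives, so Bank 5 receives 8.304·0.8147^4 and lends 8.304·0.8147^5 ≈ 2.9804 billion.

2.980 billion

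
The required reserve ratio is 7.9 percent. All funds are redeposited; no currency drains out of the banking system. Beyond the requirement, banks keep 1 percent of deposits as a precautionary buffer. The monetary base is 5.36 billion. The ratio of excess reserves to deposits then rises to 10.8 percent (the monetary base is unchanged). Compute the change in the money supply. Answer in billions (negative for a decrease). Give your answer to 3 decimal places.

-31.562 billion

Initially m₁ = 1 / (0.079 + 0.01) ≈ 11.23596, so M₁ = 11.23596 × 5.36 ≈ 60.2247 billion.
After the change m₂ = 1 / (0.079 + 0.108) ≈ 5.34759, so M₂ = 5.34759 × 5.36 ≈ 28.6631 billion.
ΔM = M₂ − M₁ = 28.6631 − 60.2247 = -31.5616 billion.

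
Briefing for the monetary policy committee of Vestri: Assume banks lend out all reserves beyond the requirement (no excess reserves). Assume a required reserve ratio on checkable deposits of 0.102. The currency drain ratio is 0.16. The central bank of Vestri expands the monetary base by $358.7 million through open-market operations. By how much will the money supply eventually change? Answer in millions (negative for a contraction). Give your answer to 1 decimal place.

The money multiplier is m = (1 + c) / (rr + c) = (1 + 0.16) / (0.102 + 0.16) ≈ 4.42748.
The purchase adds 358.7 million of base, so ΔM = m × ΔMB = 4.42748 × (+358.7) ≈ 1588.1371 million.

$1588.1 million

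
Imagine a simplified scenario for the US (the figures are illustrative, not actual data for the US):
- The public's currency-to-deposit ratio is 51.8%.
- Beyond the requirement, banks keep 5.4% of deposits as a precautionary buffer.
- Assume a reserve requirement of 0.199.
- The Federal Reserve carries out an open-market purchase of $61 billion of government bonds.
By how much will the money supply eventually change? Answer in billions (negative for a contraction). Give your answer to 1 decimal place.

The money multiplier is m = (1 + c) / (rr + e + c) = (1 + 0.518) / (0.199 + 0.054 + 0.518) ≈ 1.9689.
The purchase adds 61 billion of base, so ΔM = m × ΔMB = 1.9689 × (+61) = 120.1029 billion.

$120.1 billion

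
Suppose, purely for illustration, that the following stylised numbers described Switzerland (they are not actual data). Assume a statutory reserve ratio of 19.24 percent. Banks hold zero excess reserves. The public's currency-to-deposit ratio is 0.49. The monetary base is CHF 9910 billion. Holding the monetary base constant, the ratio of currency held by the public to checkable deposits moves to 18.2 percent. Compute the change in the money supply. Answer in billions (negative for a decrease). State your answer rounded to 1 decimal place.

CHF 9648.2 billion

Initially m₁ = (1 + 0.49) / (0.1924 + 0.49) ≈ 2.183470, so M₁ = 2.183470 × 9910 = 21638.1877 billion.
After the change m₂ = (1 + 0.182) / (0.1924 + 0.182) ≈ 3.157051, so M₂ = 3.157051 × 9910 ≈ 31286.3754 billion.
ΔM = M₂ − M₁ = 31286.3754 − 21638.1877 = 9648.1877 billion.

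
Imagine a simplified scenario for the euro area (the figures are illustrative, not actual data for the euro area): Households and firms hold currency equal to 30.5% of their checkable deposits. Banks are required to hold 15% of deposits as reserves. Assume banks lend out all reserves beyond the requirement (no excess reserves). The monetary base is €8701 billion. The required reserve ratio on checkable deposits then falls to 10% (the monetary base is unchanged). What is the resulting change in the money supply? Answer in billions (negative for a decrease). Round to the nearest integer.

€3081 billion

Initially m₁ = (1 + 0.305) / (0.15 + 0.305) ≈ 2.86813, so M₁ = 2.86813 × 8701 ≈ 24955.5991 billion.
After the change m₂ = (1 + 0.305) / (0.1 + 0.305) ≈ 3.22222, so M₂ = 3.22222 × 8701 ≈ 28036.5362 billion.
ΔM = M₂ − M₁ = 28036.5362 − 24955.5991 = 3080.9371 billion.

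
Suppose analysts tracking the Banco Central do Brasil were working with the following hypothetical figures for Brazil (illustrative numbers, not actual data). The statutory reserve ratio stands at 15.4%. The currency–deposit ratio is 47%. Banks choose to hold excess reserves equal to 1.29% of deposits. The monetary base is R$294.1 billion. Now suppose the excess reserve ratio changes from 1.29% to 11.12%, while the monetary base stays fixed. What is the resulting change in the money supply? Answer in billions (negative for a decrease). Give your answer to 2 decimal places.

Initially m₁ = (1 + 0.47) / (0.154 + 0.0129 + 0.47) ≈ 2.308055, so M₁ = 2.308055 × 294.1 ≈ 678.799 billion.
After the change m₂ = (1 + 0.47) / (0.154 + 0.1112 + 0.47) ≈ 1.999456, so M₂ = 1.999456 × 294.1 ≈ 588.04 billion.
ΔM = M₂ − M₁ = 588.04 − 678.799 = -90.759 billion.

-90.76 billion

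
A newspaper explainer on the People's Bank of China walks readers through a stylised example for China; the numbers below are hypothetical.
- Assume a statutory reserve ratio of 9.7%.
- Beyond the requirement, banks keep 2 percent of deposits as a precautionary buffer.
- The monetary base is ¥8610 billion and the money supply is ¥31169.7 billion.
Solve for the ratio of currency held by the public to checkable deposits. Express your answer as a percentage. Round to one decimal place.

22.0%

Using m = M/MB = 31169.7/8610 ≈ 3.620174. From m = (1 + c)/(c + rr + e), rearranging gives 1 + c = m·(c + rr + e), so c·(1 − m) = m·(rr + e) − 1.
Hence c = [m·(rr + e) − 1]/(1 − m) = [3.620174 × (0.097 + 0.02) − 1] / (1 − 3.620174) ≈ 0.220001.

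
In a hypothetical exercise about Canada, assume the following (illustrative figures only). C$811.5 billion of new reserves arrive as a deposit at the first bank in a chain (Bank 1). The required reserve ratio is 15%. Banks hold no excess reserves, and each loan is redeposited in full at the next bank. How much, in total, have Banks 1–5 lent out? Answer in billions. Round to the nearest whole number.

C$2558 billion

Bank i lends (1 − rr)^i of the original deposit: Bank 1 lends 811.5·0.8500 = 689.7750, Bank 2 lends 811.5·0.8500² ≈ 586.3087, and so on.
Summing a geometric series: total = 811.5·[0.8500·(1 − 0.8500^5) / (1 − 0.8500)] ≈ 2558.1211 billion.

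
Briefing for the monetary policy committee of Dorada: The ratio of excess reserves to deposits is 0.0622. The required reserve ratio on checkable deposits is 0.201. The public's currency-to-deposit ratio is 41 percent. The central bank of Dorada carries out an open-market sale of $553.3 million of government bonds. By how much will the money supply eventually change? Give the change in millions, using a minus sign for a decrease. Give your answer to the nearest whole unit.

The money multiplier is m = (1 + c) / (rr + e + c) = (1 + 0.41) / (0.201 + 0.0622 + 0.41) ≈ 2.0945.
The sale removes 553.3 million of base, so ΔM = m × ΔMB = 2.0945 × (−553.3) ≈ -1158.8868 million.

-1159 million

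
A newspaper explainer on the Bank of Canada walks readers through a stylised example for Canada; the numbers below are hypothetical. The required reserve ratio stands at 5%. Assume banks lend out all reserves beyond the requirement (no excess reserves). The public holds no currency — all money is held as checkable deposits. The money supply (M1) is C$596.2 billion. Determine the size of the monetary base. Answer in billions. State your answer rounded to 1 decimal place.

With no currency drain and no excess reserves, the money multiplier is m = 1/rr = 1/0.05 = 20.
The monetary base is MB = M / m = 596.2 / 20 = 29.81 billion.

C$29.8 billion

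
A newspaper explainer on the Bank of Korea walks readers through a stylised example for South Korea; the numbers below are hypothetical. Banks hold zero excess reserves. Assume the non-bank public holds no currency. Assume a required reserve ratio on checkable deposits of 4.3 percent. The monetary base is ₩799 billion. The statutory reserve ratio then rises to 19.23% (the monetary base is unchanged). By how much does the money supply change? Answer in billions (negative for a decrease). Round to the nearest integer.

-14426 billion

Initially m₁ = 1 / (0.043) ≈ 23.2558, so M₁ = 23.2558 × 799 = 18581.3842 billion.
After the change m₂ = 1 / (0.1923) ≈ 5.2002, so M₂ = 5.2002 × 799 = 4154.9598 billion.
ΔM = M₂ − M₁ = 4154.9598 − 18581.3842 = -14426.4244 billion.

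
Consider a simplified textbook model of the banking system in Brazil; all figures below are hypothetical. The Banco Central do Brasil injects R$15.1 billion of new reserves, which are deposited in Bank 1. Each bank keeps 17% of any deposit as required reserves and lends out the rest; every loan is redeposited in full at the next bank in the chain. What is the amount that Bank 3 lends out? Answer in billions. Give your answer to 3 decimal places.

Each bank lends a fraction (1 − rr) = 0.8300 of the deposit it receives, so Bank 3 receives 15.1·0.8300^2 and lends 15.1·0.8300^3 ≈ 8.6340 billion.

R$8.634 billion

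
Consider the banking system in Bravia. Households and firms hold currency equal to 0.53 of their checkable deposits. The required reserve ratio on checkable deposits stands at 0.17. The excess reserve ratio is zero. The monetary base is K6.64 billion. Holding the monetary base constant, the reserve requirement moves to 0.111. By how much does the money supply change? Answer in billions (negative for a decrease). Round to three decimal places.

Initially m₁ = (1 + 0.53) / (0.17 + 0.53) ≈ 2.18571, so M₁ = 2.18571 × 6.64 ≈ 14.5131 billion.
After the change m₂ = (1 + 0.53) / (0.111 + 0.53) ≈ 2.38690, so M₂ = 2.38690 × 6.64 ≈ 15.849 billion.
ΔM = M₂ − M₁ = 15.849 − 14.5131 = 1.3359 billion.

K1.336 billion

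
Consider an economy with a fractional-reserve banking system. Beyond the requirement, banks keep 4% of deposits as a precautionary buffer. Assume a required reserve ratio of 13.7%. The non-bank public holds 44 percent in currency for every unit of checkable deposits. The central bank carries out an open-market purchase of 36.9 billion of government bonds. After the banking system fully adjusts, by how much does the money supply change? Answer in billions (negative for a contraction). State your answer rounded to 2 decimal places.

The money multiplier is m = (1 + c) / (rr + e + c) = (1 + 0.44) / (0.137 + 0.04 + 0.44) ≈ 2.33387.
The purchase adds 36.9 billion of base, so ΔM = m × ΔMB = 2.33387 × (+36.9) ≈ 86.1198 billion.

86.12 billion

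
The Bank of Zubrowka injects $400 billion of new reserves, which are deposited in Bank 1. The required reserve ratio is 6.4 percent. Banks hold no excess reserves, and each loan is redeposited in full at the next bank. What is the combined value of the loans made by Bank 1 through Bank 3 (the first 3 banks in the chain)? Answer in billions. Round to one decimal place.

$1052.8 billion

Bank i lends (1 − rr)^i of the original deposit: Bank 1 lends 400·0.9360 = 374.4000, Bank 2 lends 400·0.9360² = 350.4384, and so on.
Summing a geometric series: total = 400·[0.9360·(1 − 0.9360^3) / (1 − 0.9360)] ≈ 1052.8487 billion.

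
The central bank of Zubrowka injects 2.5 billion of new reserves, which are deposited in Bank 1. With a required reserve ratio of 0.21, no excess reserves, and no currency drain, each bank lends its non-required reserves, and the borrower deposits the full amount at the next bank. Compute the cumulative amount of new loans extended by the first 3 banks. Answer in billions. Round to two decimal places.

Bank i lends (1 − rr)^i of the original deposit: Bank 1 lends 2.5·0.7900 = 1.9750, Bank 2 lends 2.5·0.7900² ≈ 1.5603, and so on.
Summing a geometric series: total = 2.5·[0.7900·(1 − 0.7900^3) / (1 − 0.7900)] ≈ 4.7678 billion.

4.77 billion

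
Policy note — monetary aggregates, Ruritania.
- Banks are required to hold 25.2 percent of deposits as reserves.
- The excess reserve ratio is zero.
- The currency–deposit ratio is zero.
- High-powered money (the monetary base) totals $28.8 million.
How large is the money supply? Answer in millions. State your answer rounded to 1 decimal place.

$114.3 million

With no currency drain or excess reserves, the money multiplier is m = 1/rr = 1/0.252 ≈ 3.9683.
Money supply M = m × MB = 3.9683 × 28.8 ≈ 114.287 million.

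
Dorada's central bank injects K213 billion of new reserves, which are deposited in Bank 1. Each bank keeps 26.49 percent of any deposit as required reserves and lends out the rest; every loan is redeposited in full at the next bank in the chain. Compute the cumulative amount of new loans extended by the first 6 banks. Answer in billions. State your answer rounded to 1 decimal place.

Bank i lends (1 − rr)^i of the original deposit: Bank 1 lends 213·0.7351 = 156.5763, Bank 2 lends 213·0.7351² ≈ 115.0992, and so on.
Summing a geometric series: total = 213·[0.7351·(1 − 0.7351^6) / (1 − 0.7351)] ≈ 497.8112 billion.

K497.8 billion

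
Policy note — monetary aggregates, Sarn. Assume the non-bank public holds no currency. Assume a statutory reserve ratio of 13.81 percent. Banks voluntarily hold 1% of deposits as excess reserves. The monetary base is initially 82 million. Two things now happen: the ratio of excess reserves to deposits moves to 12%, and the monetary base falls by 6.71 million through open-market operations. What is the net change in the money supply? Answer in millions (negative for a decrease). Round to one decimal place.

-262.0 million

Before: m₁ = 1 / (0.1381 + 0.01) ≈ 6.7522, MB₁ = 82, so M₁ = 6.7522 × 82 = 553.6804 million.
After: m₂ = 1 / (0.1381 + 0.12) ≈ 3.8745, MB₂ = 82 − 6.71 = 75.29, so M₂ = 3.8745 × 75.29 ≈ 291.7111 million.
ΔM = M₂ − M₁ = 291.7111 − 553.6804 = -261.9693 million.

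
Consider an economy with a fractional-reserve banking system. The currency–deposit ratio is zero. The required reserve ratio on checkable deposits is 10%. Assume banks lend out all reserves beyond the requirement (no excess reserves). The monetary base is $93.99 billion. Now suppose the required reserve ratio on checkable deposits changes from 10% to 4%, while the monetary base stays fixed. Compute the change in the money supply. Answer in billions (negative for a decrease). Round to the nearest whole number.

Initially m₁ = 1 / (0.1) = 10, so M₁ = 10 × 93.99 = 939.9 billion.
After the change m₂ = 1 / (0.04) = 25, so M₂ = 25 × 93.99 = 2349.75 billion.
ΔM = M₂ − M₁ = 2349.75 − 939.9 = 1409.85 billion.

$1410 billion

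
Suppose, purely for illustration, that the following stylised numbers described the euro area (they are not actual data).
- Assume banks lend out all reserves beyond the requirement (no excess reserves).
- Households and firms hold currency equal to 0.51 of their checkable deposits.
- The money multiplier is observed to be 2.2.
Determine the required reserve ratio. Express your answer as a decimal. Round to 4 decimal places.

Using m = 2.2. Since m = (1 + c)/(c + rr + e), the denominator satisfies c + rr + e = (1 + c)/m = (1 + 0.51) / 2.2 ≈ 0.686364.
With c = 0.51 and e = 0, the required reserve ratio is 0.686364 − 0.51 − 0 = 0.176364.

0.1764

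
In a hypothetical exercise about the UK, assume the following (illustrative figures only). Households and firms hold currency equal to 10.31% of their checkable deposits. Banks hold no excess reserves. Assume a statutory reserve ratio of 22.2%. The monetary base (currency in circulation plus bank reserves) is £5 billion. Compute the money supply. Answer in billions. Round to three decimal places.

The money multiplier is m = (1 + c) / (rr + c) = (1 + 0.1031) / (0.222 + 0.1031) ≈ 3.39311.
So M = m × MB = 3.39311 × 5 ≈ 16.9656 billion.

£16.966 billion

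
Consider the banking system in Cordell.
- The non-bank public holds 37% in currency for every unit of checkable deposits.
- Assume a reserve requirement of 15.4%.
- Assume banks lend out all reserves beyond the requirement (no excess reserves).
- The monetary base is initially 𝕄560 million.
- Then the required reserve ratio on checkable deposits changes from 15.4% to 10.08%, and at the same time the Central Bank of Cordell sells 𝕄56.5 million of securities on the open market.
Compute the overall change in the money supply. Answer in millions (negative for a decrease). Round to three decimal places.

Before: m₁ = (1 + 0.37) / (0.154 + 0.37) ≈ 2.6145038, MB₁ = 560, so M₁ = 2.6145038 × 560 ≈ 1464.1221 million.
After: m₂ = (1 + 0.37) / (0.1008 + 0.37) ≈ 2.9099405, MB₂ = 560 − 56.5 = 503.5, so M₂ = 2.9099405 × 503.5 ≈ 1465.155 million.
ΔM = M₂ − M₁ = 1465.155 − 1464.1221 = 1.0329 million.

𝕄1.033 million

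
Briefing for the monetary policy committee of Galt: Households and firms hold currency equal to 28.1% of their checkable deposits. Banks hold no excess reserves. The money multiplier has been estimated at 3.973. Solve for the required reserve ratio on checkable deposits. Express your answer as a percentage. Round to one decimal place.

4.1%

Using m = 3.973. Since m = (1 + c)/(c + rr + e), the denominator satisfies c + rr + e = (1 + c)/m = (1 + 0.281) / 3.973 ≈ 0.322426.
With c = 0.281 and e = 0, the required reserve ratio on checkable deposits is 0.322426 − 0.281 − 0 = 0.041426.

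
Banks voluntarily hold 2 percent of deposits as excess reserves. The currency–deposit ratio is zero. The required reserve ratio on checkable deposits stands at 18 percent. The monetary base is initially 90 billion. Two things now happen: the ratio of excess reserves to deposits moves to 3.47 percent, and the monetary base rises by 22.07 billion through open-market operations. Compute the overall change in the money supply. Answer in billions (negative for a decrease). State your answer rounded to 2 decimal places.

Before: m₁ = 1 / (0.18 + 0.02) = 5, MB₁ = 90, so M₁ = 5 × 90 = 450 billion.
After: m₂ = 1 / (0.18 + 0.0347) ≈ 4.657662, MB₂ = 90 + 22.07 = 112.07, so M₂ = 4.657662 × 112.07 ≈ 521.9842 billion.
ΔM = M₂ − M₁ = 521.9842 − 450 = 71.9842 billion.

71.98 billion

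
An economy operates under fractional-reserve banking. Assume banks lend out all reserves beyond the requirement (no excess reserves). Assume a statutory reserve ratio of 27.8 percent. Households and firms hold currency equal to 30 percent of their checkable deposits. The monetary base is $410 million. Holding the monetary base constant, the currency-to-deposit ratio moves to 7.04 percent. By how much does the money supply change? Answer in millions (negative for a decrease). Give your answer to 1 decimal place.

Initially m₁ = (1 + 0.3) / (0.278 + 0.3) ≈ 2.24913, so M₁ = 2.24913 × 410 = 922.1433 million.
After the change m₂ = (1 + 0.0704) / (0.278 + 0.0704) ≈ 3.07233, so M₂ = 3.07233 × 410 = 1259.6553 million.
ΔM = M₂ − M₁ = 1259.6553 − 922.1433 = 337.512 million.

$337.5 million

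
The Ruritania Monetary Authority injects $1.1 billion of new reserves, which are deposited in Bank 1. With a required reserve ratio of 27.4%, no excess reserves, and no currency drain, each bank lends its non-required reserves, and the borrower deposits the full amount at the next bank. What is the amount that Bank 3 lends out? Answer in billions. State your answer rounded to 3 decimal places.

$0.421 billion

Each bank lends a fraction (1 − rr) = 0.7260 of the deposit it receives, so Bank 3 receives 1.1·0.7260^2 and lends 1.1·0.7260^3 ≈ 0.4209 billion.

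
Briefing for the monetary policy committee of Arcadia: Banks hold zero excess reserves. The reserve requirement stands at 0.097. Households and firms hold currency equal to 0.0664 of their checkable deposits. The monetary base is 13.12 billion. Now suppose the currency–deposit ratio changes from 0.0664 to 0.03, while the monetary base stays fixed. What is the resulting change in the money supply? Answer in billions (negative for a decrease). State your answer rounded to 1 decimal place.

Initially m₁ = (1 + 0.0664) / (0.097 + 0.0664) ≈ 6.5263, so M₁ = 6.5263 × 13.12 ≈ 85.6251 billion.
After the change m₂ = (1 + 0.03) / (0.097 + 0.03) ≈ 8.1102, so M₂ = 8.1102 × 13.12 ≈ 106.4058 billion.
ΔM = M₂ − M₁ = 106.4058 − 85.6251 = 20.7807 billion.

20.8 billion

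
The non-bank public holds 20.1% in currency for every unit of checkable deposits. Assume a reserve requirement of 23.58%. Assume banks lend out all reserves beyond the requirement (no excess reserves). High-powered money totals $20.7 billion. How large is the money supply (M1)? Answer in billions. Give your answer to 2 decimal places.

$56.92 billion

The money multiplier is m = (1 + c) / (rr + c) = (1 + 0.201) / (0.2358 + 0.201) ≈ 2.74954.
So M = m × MB = 2.74954 × 20.7 ≈ 56.9155 billion.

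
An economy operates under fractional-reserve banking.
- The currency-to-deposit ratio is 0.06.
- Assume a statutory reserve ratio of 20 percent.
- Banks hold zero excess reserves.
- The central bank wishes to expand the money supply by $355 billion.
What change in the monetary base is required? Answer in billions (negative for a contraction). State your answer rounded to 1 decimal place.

The money multiplier is m = (1 + c) / (rr + c) = (1 + 0.06) / (0.2 + 0.06) ≈ 4.07692.
ΔMB = ΔM / m = (+355) / 4.07692 ≈ 87.0755 billion.

$87.1 billion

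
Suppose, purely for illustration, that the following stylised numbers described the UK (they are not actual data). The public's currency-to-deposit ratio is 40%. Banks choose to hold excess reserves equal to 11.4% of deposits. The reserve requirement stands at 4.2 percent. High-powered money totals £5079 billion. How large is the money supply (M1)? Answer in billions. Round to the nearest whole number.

£12789 billion

The money multiplier is m = (1 + c) / (rr + e + c) = (1 + 0.4) / (0.042 + 0.114 + 0.4) ≈ 2.51799.
So M = m × MB = 2.51799 × 5079 ≈ 12788.8712 billion.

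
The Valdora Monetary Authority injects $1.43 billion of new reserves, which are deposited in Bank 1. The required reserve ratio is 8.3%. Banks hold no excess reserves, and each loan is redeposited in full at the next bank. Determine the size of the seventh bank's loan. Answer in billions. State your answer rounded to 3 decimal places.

Each bank lends a fraction (1 − rr) = 0.9170 of the deposit it receives, so Bank 7 receives 1.43·0.9170^6 and lends 1.43·0.9170^7 ≈ 0.7797 billion.

$0.780 billion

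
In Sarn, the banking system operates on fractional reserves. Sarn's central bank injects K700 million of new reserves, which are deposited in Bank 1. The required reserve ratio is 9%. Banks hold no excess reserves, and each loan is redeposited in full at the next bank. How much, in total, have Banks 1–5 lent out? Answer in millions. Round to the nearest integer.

K2661 million

Bank i lends (1 − rr)^i of the original deposit: Bank 1 lends 700·0.9100 = 637.0000, Bank 2 lends 700·0.9100² = 579.6700, and so on.
Summing a geometric series: total = 700·[0.9100·(1 − 0.9100^5) / (1 − 0.9100)] ≈ 2661.0169 million.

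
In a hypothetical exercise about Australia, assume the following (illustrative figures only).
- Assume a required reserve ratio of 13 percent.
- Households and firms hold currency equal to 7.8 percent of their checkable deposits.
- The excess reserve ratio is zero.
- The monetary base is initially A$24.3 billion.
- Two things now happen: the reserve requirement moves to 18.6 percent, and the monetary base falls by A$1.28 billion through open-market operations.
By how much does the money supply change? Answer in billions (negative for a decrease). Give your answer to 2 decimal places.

Before: m₁ = (1 + 0.078) / (0.13 + 0.078) ≈ 5.18269, MB₁ = 24.3, so M₁ = 5.18269 × 24.3 ≈ 125.9394 billion.
After: m₂ = (1 + 0.078) / (0.186 + 0.078) ≈ 4.08333, MB₂ = 24.3 − 1.28 = 23.02, so M₂ = 4.08333 × 23.02 ≈ 93.9983 billion.
ΔM = M₂ − M₁ = 93.9983 − 125.9394 = -31.9411 billion.

-31.94 billion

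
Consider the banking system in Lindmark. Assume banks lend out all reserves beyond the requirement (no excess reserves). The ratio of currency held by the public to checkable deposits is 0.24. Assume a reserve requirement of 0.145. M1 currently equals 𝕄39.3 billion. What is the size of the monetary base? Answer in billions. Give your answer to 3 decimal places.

The money multiplier is m = (1 + c) / (rr + c) = (1 + 0.24) / (0.145 + 0.24) ≈ 3.220779.
MB = M / m = 39.3 / 3.220779 ≈ 12.202 billion.

𝕄12.202 billion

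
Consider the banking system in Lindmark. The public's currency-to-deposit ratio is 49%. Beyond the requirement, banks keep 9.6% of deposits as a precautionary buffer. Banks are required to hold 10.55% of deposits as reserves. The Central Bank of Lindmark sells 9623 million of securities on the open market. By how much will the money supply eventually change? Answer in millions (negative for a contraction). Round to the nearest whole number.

-20735 million

The money multiplier is m = (1 + c) / (rr + e + c) = (1 + 0.49) / (0.1055 + 0.096 + 0.49) ≈ 2.15474.
The sale removes 9623 million of base, so ΔM = m × ΔMB = 2.15474 × (−9623) ≈ -20735.063 million.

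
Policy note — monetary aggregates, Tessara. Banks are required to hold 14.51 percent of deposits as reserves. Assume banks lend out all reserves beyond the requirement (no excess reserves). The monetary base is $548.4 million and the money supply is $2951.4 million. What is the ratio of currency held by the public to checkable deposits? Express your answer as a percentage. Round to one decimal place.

Using m = M/MB = 2951.4/548.4 ≈ 5.381838. From m = (1 + c)/(c + rr + e), rearranging gives 1 + c = m·(c + rr + e), so c·(1 − m) = m·(rr + e) − 1.
Hence c = [m·(rr + e) − 1]/(1 − m) = [5.381838 × (0.1451 + 0) − 1] / (1 − 5.381838) ≈ 0.050001.

5.0%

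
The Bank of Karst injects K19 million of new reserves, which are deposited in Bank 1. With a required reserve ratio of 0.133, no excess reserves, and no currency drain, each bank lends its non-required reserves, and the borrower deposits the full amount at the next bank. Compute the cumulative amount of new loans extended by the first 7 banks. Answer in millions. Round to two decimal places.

Bank i lends (1 − rr)^i of the original deposit: Bank 1 lends 19·0.8670 = 16.4730, Bank 2 lends 19·0.8670² ≈ 14.2821, and so on.
Summing a geometric series: total = 19·[0.8670·(1 − 0.8670^7) / (1 − 0.8670)] ≈ 78.2477 million.

K78.25 million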